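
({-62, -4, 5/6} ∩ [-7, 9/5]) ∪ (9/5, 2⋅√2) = {-4, 5/6} ∪ (9/5, 2⋅√2)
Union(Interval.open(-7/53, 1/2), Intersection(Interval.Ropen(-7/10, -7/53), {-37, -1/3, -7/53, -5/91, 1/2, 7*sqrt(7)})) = Union({-1/3}, Interval.open(-7/53, 1/2))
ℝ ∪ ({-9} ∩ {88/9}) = ℝ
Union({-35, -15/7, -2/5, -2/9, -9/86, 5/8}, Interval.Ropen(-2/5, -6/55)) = Union({-35, -15/7, -9/86, 5/8}, Interval.Ropen(-2/5, -6/55))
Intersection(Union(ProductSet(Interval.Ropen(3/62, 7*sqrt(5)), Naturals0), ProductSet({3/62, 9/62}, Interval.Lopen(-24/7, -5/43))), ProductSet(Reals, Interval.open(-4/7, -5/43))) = ProductSet({3/62, 9/62}, Interval.open(-4/7, -5/43))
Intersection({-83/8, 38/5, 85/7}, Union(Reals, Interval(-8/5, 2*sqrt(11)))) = {-83/8, 38/5, 85/7}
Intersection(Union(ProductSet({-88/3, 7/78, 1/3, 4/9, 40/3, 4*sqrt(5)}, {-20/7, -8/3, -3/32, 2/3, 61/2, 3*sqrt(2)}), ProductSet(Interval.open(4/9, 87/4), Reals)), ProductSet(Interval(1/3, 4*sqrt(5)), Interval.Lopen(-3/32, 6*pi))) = Union(ProductSet({1/3, 4/9, 4*sqrt(5)}, {2/3, 3*sqrt(2)}), ProductSet(Interval.Lopen(4/9, 4*sqrt(5)), Interval.Lopen(-3/32, 6*pi)))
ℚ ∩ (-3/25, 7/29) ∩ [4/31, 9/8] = ℚ ∩ [4/31, 7/29)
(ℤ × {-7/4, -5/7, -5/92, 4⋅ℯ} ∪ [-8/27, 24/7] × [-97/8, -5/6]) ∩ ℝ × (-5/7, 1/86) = ℤ × {-5/92}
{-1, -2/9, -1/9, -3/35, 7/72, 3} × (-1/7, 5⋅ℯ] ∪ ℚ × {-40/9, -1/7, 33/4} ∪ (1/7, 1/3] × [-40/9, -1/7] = (ℚ × {-40/9, -1/7, 33/4}) ∪ ((1/7, 1/3] × [-40/9, -1/7]) ∪ ({-1, -2/9, -1/9, -3/35, 7/72, 3} × (-1/7, 5⋅ℯ])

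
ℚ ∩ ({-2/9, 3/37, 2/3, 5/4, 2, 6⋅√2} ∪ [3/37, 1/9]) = {-2/9, 2/3, 5/4, 2} ∪ (ℚ ∩ [3/37, 1/9])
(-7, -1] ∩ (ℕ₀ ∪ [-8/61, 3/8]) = ∅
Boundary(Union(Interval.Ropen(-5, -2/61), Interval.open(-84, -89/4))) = {-84, -89/4, -5, -2/61}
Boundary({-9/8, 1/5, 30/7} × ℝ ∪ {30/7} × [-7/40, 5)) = {-9/8, 1/5, 30/7} × ℝ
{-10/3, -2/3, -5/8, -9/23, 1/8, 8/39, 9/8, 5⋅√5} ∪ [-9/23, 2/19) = {-10/3, -2/3, -5/8, 1/8, 8/39, 9/8, 5⋅√5} ∪ [-9/23, 2/19)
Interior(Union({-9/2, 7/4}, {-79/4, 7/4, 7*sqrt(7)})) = EmptySet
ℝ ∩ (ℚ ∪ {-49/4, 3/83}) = ℚ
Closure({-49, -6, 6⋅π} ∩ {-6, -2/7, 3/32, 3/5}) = {-6}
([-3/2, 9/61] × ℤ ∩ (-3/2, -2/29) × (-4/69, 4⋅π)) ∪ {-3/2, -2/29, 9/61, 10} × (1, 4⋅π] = ((-3/2, -2/29) × {0, 1, …, 12}) ∪ ({-3/2, -2/29, 9/61, 10} × (1, 4⋅π])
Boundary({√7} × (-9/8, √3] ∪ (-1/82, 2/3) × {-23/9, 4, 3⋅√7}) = ({√7} × [-9/8, √3]) ∪ ([-1/82, 2/3] × {-23/9, 4, 3⋅√7})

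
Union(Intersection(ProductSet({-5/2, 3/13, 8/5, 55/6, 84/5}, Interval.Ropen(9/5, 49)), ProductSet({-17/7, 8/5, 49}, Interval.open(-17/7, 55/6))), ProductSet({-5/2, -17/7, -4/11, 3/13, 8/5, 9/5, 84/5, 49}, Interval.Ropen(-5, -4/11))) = Union(ProductSet({8/5}, Interval.Ropen(9/5, 55/6)), ProductSet({-5/2, -17/7, -4/11, 3/13, 8/5, 9/5, 84/5, 49}, Interval.Ropen(-5, -4/11)))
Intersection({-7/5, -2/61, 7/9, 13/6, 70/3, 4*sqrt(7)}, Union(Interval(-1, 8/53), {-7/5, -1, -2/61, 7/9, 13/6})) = {-7/5, -2/61, 7/9, 13/6}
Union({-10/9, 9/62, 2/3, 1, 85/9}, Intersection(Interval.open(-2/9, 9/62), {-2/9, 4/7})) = {-10/9, 9/62, 2/3, 1, 85/9}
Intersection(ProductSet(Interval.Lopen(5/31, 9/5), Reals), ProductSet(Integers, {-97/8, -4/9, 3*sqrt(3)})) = ProductSet(Range(1, 2, 1), {-97/8, -4/9, 3*sqrt(3)})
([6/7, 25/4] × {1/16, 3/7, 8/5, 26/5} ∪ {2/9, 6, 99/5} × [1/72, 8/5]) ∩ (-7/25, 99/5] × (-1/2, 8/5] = ({2/9, 6, 99/5} × [1/72, 8/5]) ∪ ([6/7, 25/4] × {1/16, 3/7, 8/5})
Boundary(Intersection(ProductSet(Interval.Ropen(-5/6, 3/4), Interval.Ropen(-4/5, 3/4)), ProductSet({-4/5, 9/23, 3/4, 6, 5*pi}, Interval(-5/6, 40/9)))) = ProductSet({-4/5, 9/23}, Interval(-4/5, 3/4))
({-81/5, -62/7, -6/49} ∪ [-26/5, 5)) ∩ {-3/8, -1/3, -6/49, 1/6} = {-3/8, -1/3, -6/49, 1/6}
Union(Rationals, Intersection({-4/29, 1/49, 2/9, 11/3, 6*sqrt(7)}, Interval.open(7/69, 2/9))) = Rationals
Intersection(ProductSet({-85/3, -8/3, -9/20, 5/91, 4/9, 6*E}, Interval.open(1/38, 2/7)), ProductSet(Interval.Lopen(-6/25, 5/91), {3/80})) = ProductSet({5/91}, {3/80})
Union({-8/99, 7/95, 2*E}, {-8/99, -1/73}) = {-8/99, -1/73, 7/95, 2*E}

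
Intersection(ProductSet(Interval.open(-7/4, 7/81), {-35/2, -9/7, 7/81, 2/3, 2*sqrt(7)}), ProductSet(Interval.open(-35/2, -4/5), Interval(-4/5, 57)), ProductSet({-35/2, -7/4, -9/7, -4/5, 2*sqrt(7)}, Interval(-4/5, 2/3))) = ProductSet({-9/7}, {7/81, 2/3})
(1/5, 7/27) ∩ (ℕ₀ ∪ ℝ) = (1/5, 7/27)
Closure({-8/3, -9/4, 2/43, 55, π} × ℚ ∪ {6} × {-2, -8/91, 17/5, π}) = ({6} × {-2, -8/91, 17/5, π}) ∪ ({-8/3, -9/4, 2/43, 55, π} × ℝ)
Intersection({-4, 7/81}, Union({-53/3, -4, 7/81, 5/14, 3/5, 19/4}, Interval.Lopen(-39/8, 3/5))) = {-4, 7/81}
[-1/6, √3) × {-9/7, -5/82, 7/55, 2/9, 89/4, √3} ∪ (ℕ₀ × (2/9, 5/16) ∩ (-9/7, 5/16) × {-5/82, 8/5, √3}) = [-1/6, √3) × {-9/7, -5/82, 7/55, 2/9, 89/4, √3}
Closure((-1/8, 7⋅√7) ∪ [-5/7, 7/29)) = [-5/7, 7⋅√7]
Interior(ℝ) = ℝ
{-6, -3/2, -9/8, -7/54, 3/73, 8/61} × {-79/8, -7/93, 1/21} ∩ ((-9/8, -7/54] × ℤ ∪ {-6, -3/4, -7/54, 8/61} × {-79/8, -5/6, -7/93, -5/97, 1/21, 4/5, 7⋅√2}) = {-6, -7/54, 8/61} × {-79/8, -7/93, 1/21}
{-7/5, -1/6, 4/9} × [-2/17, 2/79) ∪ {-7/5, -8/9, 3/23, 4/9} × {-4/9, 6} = ({-7/5, -8/9, 3/23, 4/9} × {-4/9, 6}) ∪ ({-7/5, -1/6, 4/9} × [-2/17, 2/79))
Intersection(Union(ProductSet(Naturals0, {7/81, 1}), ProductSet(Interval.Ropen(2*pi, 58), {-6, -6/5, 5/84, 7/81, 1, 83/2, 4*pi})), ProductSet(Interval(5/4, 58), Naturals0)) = ProductSet(Union(Interval(2*pi, 58), Range(2, 59, 1)), {1})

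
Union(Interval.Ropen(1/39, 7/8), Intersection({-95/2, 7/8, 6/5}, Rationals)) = Union({-95/2, 6/5}, Interval(1/39, 7/8))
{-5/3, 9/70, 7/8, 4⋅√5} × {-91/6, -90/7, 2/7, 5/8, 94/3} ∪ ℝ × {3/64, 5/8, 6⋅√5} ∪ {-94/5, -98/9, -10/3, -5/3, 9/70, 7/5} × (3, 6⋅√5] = (ℝ × {3/64, 5/8, 6⋅√5}) ∪ ({-5/3, 9/70, 7/8, 4⋅√5} × {-91/6, -90/7, 2/7, 5/8, 94/3}) ∪ ({-94/5, -98/9, -10/3, -5/3, 9/70, 7/5} × (3, 6⋅√5])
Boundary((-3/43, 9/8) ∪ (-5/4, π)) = {-5/4, π}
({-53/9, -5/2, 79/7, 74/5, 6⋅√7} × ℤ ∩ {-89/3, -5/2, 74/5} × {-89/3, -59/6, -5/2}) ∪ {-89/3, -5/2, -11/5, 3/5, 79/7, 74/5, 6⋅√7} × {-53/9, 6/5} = {-89/3, -5/2, -11/5, 3/5, 79/7, 74/5, 6⋅√7} × {-53/9, 6/5}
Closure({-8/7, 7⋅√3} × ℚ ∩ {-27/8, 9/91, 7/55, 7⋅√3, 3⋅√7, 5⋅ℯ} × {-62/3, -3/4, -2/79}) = {7⋅√3} × {-62/3, -3/4, -2/79}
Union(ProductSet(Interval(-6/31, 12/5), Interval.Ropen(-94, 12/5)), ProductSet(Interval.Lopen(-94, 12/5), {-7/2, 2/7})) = Union(ProductSet(Interval.Lopen(-94, 12/5), {-7/2, 2/7}), ProductSet(Interval(-6/31, 12/5), Interval.Ropen(-94, 12/5)))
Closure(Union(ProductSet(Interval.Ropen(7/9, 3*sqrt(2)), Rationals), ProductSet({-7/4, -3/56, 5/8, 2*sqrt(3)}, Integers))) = Union(ProductSet({-7/4, -3/56, 5/8, 2*sqrt(3)}, Integers), ProductSet(Interval(7/9, 3*sqrt(2)), Reals))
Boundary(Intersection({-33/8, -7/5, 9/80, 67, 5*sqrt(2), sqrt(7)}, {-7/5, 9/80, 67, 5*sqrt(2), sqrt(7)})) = {-7/5, 9/80, 67, 5*sqrt(2), sqrt(7)}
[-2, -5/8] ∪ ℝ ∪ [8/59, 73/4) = (-∞, ∞)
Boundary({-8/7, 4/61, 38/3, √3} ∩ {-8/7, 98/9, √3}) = {-8/7, √3}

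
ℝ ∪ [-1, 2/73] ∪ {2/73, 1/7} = (-∞, ∞)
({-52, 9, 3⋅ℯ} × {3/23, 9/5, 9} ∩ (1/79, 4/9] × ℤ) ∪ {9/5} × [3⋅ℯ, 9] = {9/5} × [3⋅ℯ, 9]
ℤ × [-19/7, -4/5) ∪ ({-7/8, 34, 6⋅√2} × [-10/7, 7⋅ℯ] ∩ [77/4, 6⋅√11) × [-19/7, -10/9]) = ℤ × [-19/7, -4/5)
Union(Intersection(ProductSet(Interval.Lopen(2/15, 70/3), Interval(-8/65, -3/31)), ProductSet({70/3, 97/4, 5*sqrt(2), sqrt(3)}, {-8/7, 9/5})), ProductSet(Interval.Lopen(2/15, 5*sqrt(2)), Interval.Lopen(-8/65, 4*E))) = ProductSet(Interval.Lopen(2/15, 5*sqrt(2)), Interval.Lopen(-8/65, 4*E))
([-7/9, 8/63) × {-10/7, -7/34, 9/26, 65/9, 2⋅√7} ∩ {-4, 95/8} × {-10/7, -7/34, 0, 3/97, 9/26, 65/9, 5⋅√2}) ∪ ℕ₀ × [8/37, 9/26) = ℕ₀ × [8/37, 9/26)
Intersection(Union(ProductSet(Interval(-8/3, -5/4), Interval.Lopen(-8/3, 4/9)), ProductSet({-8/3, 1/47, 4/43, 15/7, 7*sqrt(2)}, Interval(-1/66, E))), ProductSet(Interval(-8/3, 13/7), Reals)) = Union(ProductSet({-8/3, 1/47, 4/43}, Interval(-1/66, E)), ProductSet(Interval(-8/3, -5/4), Interval.Lopen(-8/3, 4/9)))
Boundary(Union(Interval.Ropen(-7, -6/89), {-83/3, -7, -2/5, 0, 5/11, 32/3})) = {-83/3, -7, -6/89, 0, 5/11, 32/3}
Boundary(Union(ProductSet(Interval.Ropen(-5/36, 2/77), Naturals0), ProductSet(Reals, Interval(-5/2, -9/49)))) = Union(ProductSet(Interval(-5/36, 2/77), Complement(Naturals0, Interval.open(-5/2, -9/49))), ProductSet(Reals, {-5/2, -9/49}))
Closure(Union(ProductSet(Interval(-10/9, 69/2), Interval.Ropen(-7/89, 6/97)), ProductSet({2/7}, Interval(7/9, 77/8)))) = Union(ProductSet({2/7}, Interval(7/9, 77/8)), ProductSet(Interval(-10/9, 69/2), Interval(-7/89, 6/97)))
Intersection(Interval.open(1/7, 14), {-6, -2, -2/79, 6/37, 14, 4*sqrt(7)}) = {6/37, 4*sqrt(7)}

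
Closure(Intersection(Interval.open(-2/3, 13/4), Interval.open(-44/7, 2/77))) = Interval(-2/3, 2/77)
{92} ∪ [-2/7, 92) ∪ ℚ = ℚ ∪ [-2/7, 92]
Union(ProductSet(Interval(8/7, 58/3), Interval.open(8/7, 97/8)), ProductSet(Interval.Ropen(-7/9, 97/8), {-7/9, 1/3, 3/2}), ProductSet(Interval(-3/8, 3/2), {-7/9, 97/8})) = Union(ProductSet(Interval.Ropen(-7/9, 97/8), {-7/9, 1/3, 3/2}), ProductSet(Interval(-3/8, 3/2), {-7/9, 97/8}), ProductSet(Interval(8/7, 58/3), Interval.open(8/7, 97/8)))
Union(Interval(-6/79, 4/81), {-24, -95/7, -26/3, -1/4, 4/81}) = Union({-24, -95/7, -26/3, -1/4}, Interval(-6/79, 4/81))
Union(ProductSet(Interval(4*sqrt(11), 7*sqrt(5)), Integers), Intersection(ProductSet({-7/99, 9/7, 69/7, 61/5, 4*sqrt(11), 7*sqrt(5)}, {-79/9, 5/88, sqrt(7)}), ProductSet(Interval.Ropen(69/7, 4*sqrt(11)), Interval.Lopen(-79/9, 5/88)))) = Union(ProductSet({69/7, 61/5}, {5/88}), ProductSet(Interval(4*sqrt(11), 7*sqrt(5)), Integers))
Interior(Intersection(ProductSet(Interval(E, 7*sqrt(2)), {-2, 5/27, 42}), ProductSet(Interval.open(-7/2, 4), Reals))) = EmptySet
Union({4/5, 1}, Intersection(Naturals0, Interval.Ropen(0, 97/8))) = Union({4/5}, Range(0, 13, 1))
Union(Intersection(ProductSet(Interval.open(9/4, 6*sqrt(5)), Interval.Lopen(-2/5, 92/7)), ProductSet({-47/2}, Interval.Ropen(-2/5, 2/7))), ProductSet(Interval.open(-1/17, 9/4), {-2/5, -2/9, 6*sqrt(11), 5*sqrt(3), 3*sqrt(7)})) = ProductSet(Interval.open(-1/17, 9/4), {-2/5, -2/9, 6*sqrt(11), 5*sqrt(3), 3*sqrt(7)})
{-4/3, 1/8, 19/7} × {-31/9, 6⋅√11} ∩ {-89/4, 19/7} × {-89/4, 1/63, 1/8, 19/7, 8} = ∅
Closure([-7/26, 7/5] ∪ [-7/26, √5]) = [-7/26, √5]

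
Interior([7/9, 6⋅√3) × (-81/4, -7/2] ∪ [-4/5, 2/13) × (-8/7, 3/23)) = ((-4/5, 2/13) × (-8/7, 3/23)) ∪ ((7/9, 6⋅√3) × (-81/4, -7/2))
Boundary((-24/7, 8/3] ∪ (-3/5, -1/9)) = {-24/7, 8/3}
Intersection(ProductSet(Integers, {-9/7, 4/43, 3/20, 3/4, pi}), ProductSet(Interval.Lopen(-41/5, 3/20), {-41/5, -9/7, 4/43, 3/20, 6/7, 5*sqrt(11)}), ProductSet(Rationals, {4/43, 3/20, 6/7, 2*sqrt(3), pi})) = ProductSet(Range(-8, 1, 1), {4/43, 3/20})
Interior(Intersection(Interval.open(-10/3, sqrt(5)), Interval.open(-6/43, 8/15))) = Interval.open(-6/43, 8/15)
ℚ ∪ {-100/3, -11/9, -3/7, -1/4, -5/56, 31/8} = ℚ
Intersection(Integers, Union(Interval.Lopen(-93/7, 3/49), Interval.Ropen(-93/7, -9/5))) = Range(-13, 1, 1)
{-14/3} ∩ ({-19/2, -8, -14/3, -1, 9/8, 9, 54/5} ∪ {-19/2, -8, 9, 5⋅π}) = {-14/3}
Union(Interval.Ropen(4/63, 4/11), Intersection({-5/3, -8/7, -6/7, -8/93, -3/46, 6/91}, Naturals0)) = Interval.Ropen(4/63, 4/11)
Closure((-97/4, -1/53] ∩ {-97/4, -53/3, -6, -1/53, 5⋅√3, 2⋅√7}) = {-53/3, -6, -1/53}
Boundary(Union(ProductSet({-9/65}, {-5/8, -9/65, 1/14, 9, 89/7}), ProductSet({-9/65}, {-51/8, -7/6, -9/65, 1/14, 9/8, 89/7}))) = ProductSet({-9/65}, {-51/8, -7/6, -5/8, -9/65, 1/14, 9/8, 9, 89/7})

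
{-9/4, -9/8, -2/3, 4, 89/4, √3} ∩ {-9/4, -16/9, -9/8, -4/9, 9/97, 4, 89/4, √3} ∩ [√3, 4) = {√3}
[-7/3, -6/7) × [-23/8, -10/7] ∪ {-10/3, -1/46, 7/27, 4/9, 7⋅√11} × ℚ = ([-7/3, -6/7) × [-23/8, -10/7]) ∪ ({-10/3, -1/46, 7/27, 4/9, 7⋅√11} × ℚ)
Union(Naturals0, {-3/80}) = Union({-3/80}, Naturals0)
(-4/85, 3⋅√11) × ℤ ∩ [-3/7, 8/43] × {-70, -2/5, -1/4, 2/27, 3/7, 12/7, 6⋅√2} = (-4/85, 8/43] × {-70}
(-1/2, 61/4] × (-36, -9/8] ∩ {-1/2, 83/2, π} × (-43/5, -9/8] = {π} × (-43/5, -9/8]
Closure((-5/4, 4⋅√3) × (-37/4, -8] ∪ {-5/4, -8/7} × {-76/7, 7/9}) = ({-5/4, -8/7} × {-76/7, 7/9}) ∪ ({-5/4, 4⋅√3} × [-37/4, -8]) ∪ ([-5/4, 4⋅√3] × {-37/4, -8}) ∪ ((-5/4, 4⋅√3) × (-37/4, -8])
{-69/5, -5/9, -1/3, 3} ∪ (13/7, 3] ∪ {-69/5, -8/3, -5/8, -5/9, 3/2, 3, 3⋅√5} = {-69/5, -8/3, -5/8, -5/9, -1/3, 3/2, 3⋅√5} ∪ (13/7, 3]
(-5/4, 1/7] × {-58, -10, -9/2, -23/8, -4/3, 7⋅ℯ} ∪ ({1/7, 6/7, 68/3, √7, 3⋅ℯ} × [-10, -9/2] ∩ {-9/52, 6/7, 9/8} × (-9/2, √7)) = (-5/4, 1/7] × {-58, -10, -9/2, -23/8, -4/3, 7⋅ℯ}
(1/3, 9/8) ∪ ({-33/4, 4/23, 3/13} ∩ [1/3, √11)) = (1/3, 9/8)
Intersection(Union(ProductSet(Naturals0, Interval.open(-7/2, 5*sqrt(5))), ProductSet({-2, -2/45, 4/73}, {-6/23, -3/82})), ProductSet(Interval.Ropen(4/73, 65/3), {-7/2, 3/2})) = ProductSet(Range(1, 22, 1), {3/2})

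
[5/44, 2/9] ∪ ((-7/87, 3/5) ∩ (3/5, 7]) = [5/44, 2/9]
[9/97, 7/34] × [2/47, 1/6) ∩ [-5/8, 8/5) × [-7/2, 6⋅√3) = [9/97, 7/34] × [2/47, 1/6)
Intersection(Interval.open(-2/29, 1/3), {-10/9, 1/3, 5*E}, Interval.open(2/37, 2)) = EmptySet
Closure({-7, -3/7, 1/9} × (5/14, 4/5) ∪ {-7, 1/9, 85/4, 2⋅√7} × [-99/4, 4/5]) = ({-7, -3/7, 1/9} × [5/14, 4/5]) ∪ ({-7, 1/9, 85/4, 2⋅√7} × [-99/4, 4/5])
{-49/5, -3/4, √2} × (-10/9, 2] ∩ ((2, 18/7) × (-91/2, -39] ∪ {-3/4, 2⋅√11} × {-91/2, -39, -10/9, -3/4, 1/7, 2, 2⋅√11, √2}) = {-3/4} × {-3/4, 1/7, 2, √2}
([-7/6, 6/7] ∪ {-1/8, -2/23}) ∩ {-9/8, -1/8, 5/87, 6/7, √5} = {-9/8, -1/8, 5/87, 6/7}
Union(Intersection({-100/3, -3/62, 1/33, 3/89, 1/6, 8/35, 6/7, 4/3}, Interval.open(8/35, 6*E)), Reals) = Reals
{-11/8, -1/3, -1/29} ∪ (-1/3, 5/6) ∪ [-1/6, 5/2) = {-11/8} ∪ [-1/3, 5/2)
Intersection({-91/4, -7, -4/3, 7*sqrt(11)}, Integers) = {-7}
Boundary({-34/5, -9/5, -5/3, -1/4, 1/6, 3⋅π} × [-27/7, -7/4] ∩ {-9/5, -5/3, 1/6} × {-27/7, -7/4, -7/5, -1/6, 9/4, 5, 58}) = {-9/5, -5/3, 1/6} × {-27/7, -7/4}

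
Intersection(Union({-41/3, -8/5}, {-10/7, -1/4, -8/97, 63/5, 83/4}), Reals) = {-41/3, -8/5, -10/7, -1/4, -8/97, 63/5, 83/4}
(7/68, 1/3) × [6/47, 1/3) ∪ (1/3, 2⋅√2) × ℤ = ((7/68, 1/3) × [6/47, 1/3)) ∪ ((1/3, 2⋅√2) × ℤ)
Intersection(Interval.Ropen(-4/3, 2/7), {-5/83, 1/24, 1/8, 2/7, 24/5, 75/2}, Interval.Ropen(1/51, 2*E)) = {1/24, 1/8}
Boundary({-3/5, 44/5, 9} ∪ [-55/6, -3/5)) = {-55/6, -3/5, 44/5, 9}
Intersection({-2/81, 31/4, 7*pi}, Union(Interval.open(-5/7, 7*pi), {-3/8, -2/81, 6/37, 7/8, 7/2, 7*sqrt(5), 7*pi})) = {-2/81, 31/4, 7*pi}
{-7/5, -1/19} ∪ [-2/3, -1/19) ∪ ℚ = ℚ ∪ [-2/3, -1/19]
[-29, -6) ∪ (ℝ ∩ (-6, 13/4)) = [-29, -6) ∪ (-6, 13/4)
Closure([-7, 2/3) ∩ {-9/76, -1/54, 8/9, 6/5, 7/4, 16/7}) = {-9/76, -1/54}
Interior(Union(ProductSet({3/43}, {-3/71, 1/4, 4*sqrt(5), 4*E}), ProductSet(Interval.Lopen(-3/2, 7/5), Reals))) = ProductSet(Interval.open(-3/2, 7/5), Reals)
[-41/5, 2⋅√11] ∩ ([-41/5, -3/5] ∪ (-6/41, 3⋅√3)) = [-41/5, -3/5] ∪ (-6/41, 3⋅√3)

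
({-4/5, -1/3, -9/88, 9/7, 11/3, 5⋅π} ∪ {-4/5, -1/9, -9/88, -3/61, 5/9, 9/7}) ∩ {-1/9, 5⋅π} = {-1/9, 5⋅π}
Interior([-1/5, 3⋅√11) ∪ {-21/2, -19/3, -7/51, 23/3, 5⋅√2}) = (-1/5, 3⋅√11)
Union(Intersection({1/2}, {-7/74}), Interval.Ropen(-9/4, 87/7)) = Interval.Ropen(-9/4, 87/7)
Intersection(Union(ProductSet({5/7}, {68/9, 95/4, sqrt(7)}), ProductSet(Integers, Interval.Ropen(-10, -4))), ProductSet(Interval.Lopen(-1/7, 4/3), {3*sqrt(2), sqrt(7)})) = ProductSet({5/7}, {sqrt(7)})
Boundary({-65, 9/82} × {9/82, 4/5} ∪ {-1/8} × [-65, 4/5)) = ({-65, 9/82} × {9/82, 4/5}) ∪ ({-1/8} × [-65, 4/5])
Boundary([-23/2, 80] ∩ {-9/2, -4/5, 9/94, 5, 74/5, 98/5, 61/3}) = {-9/2, -4/5, 9/94, 5, 74/5, 98/5, 61/3}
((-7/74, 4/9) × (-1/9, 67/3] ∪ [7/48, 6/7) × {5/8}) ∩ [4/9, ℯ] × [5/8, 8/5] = [4/9, 6/7) × {5/8}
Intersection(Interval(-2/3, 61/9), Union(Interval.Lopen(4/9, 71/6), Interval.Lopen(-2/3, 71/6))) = Interval.Lopen(-2/3, 61/9)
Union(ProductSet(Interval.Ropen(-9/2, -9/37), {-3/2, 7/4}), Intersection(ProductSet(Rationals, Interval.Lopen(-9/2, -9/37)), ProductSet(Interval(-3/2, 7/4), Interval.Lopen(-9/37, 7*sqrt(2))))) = ProductSet(Interval.Ropen(-9/2, -9/37), {-3/2, 7/4})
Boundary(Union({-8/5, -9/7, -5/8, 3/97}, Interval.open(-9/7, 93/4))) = {-8/5, -9/7, 93/4}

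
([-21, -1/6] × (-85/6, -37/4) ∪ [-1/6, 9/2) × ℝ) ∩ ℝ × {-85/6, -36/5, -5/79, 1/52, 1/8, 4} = [-1/6, 9/2) × {-85/6, -36/5, -5/79, 1/52, 1/8, 4}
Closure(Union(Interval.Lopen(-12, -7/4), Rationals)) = Union(Interval(-oo, oo), Rationals)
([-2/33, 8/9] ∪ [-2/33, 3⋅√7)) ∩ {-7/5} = ∅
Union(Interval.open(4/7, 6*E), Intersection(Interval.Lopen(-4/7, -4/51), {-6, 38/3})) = Interval.open(4/7, 6*E)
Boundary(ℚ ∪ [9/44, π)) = (-∞, 9/44] ∪ [π, ∞)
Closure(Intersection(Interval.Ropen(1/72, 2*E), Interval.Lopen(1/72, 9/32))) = Interval(1/72, 9/32)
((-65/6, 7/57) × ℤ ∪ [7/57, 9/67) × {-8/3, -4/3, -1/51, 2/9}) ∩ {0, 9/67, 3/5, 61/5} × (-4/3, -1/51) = {0} × {-1}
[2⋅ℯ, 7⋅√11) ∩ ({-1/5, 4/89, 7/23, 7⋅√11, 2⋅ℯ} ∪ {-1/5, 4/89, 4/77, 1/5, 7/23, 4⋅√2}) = {4⋅√2, 2⋅ℯ}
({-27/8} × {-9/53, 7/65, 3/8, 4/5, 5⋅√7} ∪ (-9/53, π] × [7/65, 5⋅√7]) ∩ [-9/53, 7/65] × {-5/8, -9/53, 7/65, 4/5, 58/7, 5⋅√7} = (-9/53, 7/65] × {7/65, 4/5, 58/7, 5⋅√7}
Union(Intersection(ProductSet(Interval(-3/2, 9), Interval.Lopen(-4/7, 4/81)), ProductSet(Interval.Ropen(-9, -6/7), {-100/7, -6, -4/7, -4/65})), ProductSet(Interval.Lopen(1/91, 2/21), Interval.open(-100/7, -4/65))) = Union(ProductSet(Interval.Ropen(-3/2, -6/7), {-4/65}), ProductSet(Interval.Lopen(1/91, 2/21), Interval.open(-100/7, -4/65)))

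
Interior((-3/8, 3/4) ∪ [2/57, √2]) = (-3/8, √2)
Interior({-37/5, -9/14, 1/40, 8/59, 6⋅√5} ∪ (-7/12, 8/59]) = (-7/12, 8/59)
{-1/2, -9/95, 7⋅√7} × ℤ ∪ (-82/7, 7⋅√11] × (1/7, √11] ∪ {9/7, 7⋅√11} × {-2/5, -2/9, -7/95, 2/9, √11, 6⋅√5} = ({-1/2, -9/95, 7⋅√7} × ℤ) ∪ ((-82/7, 7⋅√11] × (1/7, √11]) ∪ ({9/7, 7⋅√11} × {-2/5, -2/9, -7/95, 2/9, √11, 6⋅√5})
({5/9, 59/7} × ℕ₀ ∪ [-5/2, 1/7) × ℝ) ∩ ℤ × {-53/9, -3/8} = {-2, -1, 0} × {-53/9, -3/8}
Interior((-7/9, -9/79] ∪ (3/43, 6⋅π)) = (-7/9, -9/79) ∪ (3/43, 6⋅π)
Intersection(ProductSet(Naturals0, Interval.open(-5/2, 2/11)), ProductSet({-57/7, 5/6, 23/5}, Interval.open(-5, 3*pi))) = EmptySet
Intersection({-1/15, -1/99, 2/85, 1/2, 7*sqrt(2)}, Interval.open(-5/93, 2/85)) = {-1/99}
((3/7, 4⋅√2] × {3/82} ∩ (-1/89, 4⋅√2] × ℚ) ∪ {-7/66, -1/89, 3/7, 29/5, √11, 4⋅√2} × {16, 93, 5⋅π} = ((3/7, 4⋅√2] × {3/82}) ∪ ({-7/66, -1/89, 3/7, 29/5, √11, 4⋅√2} × {16, 93, 5⋅π})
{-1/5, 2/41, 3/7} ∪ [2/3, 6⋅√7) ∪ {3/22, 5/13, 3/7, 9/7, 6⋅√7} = {-1/5, 2/41, 3/22, 5/13, 3/7} ∪ [2/3, 6⋅√7]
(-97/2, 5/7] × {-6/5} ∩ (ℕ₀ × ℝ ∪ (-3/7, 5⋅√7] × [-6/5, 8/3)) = ((-3/7, 5/7] ∪ {0}) × {-6/5}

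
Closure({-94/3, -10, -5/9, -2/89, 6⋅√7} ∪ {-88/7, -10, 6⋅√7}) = {-94/3, -88/7, -10, -5/9, -2/89, 6⋅√7}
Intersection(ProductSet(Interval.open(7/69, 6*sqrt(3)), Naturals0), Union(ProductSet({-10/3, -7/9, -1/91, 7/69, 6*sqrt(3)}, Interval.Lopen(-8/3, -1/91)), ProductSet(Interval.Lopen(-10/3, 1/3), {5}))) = ProductSet(Interval.Lopen(7/69, 1/3), {5})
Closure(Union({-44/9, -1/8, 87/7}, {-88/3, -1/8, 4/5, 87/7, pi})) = {-88/3, -44/9, -1/8, 4/5, 87/7, pi}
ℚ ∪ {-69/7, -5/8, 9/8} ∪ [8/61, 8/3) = ℚ ∪ [8/61, 8/3]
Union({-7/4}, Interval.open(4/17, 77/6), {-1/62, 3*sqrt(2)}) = Union({-7/4, -1/62}, Interval.open(4/17, 77/6))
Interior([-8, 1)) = (-8, 1)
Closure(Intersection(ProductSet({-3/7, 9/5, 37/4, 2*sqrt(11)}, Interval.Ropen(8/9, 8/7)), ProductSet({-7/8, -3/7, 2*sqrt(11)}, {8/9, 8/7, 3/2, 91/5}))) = ProductSet({-3/7, 2*sqrt(11)}, {8/9})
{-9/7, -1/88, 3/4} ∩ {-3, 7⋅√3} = ∅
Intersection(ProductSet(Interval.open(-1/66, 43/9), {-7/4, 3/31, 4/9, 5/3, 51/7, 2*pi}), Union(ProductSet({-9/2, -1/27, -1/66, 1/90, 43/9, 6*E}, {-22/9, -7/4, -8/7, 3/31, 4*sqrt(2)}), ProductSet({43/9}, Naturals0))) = ProductSet({1/90}, {-7/4, 3/31})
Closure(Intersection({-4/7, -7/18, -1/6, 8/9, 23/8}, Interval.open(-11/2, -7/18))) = {-4/7}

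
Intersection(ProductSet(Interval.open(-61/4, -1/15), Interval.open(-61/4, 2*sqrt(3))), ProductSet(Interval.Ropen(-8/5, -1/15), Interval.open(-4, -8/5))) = ProductSet(Interval.Ropen(-8/5, -1/15), Interval.open(-4, -8/5))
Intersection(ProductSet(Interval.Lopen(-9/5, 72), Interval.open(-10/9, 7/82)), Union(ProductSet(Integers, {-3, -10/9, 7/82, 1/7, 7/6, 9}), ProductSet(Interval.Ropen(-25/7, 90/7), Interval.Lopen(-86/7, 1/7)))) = ProductSet(Interval.open(-9/5, 90/7), Interval.open(-10/9, 7/82))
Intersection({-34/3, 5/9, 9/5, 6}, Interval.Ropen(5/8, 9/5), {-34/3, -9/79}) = EmptySet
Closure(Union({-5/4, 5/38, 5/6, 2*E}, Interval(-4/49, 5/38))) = Union({-5/4, 5/6, 2*E}, Interval(-4/49, 5/38))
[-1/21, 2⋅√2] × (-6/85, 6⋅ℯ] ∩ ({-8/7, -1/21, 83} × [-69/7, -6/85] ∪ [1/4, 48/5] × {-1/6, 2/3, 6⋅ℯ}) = [1/4, 2⋅√2] × {2/3, 6⋅ℯ}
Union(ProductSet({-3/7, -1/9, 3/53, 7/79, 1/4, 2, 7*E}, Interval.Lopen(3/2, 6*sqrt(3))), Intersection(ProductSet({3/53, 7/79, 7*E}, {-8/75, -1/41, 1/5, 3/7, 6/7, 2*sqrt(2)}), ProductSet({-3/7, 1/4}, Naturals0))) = ProductSet({-3/7, -1/9, 3/53, 7/79, 1/4, 2, 7*E}, Interval.Lopen(3/2, 6*sqrt(3)))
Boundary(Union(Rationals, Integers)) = Reals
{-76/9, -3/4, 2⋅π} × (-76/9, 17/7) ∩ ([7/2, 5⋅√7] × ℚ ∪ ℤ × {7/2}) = {2⋅π} × (ℚ ∩ (-76/9, 17/7))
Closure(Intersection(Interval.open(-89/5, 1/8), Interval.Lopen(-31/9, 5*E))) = Interval(-31/9, 1/8)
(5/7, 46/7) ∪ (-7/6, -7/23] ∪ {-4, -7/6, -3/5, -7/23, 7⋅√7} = {-4, 7⋅√7} ∪ [-7/6, -7/23] ∪ (5/7, 46/7)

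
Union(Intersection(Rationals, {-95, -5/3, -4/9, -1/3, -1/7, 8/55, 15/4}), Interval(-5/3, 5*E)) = Union({-95}, Interval(-5/3, 5*E))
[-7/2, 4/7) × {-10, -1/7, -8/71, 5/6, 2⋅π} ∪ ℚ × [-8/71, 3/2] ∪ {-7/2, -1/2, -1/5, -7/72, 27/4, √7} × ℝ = (ℚ × [-8/71, 3/2]) ∪ ({-7/2, -1/2, -1/5, -7/72, 27/4, √7} × ℝ) ∪ ([-7/2, 4/7) × {-10, -1/7, -8/71, 5/6, 2⋅π})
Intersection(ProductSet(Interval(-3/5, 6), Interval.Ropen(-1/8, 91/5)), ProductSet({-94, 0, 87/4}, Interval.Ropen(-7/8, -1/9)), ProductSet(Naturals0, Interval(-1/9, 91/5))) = EmptySet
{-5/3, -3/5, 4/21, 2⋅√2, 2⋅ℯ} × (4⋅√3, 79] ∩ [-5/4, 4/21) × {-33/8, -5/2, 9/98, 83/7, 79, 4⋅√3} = {-3/5} × {83/7, 79}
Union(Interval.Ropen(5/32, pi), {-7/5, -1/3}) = Union({-7/5, -1/3}, Interval.Ropen(5/32, pi))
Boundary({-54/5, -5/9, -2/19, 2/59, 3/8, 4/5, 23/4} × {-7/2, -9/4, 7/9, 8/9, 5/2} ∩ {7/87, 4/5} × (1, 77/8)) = {4/5} × {5/2}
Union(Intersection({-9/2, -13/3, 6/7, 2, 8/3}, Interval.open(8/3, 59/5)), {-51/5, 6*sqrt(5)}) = {-51/5, 6*sqrt(5)}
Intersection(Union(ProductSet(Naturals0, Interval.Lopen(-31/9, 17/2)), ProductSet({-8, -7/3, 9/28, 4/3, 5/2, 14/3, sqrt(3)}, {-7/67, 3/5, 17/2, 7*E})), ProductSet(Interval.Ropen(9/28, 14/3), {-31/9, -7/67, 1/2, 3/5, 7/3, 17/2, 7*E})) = Union(ProductSet({9/28, 4/3, 5/2, sqrt(3)}, {-7/67, 3/5, 17/2, 7*E}), ProductSet(Range(1, 5, 1), {-7/67, 1/2, 3/5, 7/3, 17/2}))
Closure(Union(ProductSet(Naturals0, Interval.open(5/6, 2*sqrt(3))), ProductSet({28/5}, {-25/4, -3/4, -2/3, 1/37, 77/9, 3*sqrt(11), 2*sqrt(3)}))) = Union(ProductSet({28/5}, {-25/4, -3/4, -2/3, 1/37, 77/9, 3*sqrt(11), 2*sqrt(3)}), ProductSet(Naturals0, Interval(5/6, 2*sqrt(3))))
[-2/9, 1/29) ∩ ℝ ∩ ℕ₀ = {0}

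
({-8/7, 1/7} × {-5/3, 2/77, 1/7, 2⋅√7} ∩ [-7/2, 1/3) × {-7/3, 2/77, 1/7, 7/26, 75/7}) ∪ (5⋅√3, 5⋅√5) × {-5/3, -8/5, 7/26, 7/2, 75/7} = ({-8/7, 1/7} × {2/77, 1/7}) ∪ ((5⋅√3, 5⋅√5) × {-5/3, -8/5, 7/26, 7/2, 75/7})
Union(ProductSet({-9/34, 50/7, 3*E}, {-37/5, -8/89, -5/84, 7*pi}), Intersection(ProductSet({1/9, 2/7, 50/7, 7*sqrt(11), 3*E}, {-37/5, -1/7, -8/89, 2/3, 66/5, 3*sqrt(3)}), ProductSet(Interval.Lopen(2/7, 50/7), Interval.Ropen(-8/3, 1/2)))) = Union(ProductSet({50/7}, {-1/7, -8/89}), ProductSet({-9/34, 50/7, 3*E}, {-37/5, -8/89, -5/84, 7*pi}))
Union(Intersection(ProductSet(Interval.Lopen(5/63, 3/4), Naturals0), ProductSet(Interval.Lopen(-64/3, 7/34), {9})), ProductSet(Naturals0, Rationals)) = Union(ProductSet(Interval.Lopen(5/63, 7/34), {9}), ProductSet(Naturals0, Rationals))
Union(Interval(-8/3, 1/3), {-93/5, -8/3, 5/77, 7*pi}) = Union({-93/5, 7*pi}, Interval(-8/3, 1/3))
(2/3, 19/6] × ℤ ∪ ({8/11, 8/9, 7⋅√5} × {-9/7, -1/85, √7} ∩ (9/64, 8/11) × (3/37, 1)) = (2/3, 19/6] × ℤ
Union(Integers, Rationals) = Rationals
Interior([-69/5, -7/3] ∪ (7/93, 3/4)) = (-69/5, -7/3) ∪ (7/93, 3/4)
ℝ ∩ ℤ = ℤ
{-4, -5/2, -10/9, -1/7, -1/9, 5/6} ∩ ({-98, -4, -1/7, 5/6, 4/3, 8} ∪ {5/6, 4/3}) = {-4, -1/7, 5/6}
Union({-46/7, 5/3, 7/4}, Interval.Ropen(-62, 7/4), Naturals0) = Union(Interval(-62, 7/4), Naturals0)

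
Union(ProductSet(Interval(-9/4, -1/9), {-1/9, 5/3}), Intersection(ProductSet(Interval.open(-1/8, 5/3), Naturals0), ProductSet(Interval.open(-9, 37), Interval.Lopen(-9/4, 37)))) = Union(ProductSet(Interval(-9/4, -1/9), {-1/9, 5/3}), ProductSet(Interval.open(-1/8, 5/3), Range(0, 38, 1)))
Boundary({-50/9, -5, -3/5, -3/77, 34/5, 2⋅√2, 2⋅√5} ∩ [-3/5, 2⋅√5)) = {-3/5, -3/77, 2⋅√2}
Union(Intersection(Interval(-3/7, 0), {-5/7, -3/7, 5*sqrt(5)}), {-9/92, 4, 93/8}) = {-3/7, -9/92, 4, 93/8}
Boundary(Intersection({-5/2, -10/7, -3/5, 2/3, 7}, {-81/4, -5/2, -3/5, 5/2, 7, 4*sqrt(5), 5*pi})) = {-5/2, -3/5, 7}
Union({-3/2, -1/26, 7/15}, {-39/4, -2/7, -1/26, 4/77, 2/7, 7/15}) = {-39/4, -3/2, -2/7, -1/26, 4/77, 2/7, 7/15}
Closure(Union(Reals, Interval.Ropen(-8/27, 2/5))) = Interval(-oo, oo)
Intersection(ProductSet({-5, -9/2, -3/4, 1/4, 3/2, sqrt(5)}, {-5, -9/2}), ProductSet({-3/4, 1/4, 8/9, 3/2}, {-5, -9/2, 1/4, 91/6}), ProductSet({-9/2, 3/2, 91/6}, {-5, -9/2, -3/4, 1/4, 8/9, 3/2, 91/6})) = ProductSet({3/2}, {-5, -9/2})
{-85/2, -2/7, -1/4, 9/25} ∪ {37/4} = {-85/2, -2/7, -1/4, 9/25, 37/4}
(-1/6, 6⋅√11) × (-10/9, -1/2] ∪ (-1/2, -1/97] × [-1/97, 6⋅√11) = ((-1/2, -1/97] × [-1/97, 6⋅√11)) ∪ ((-1/6, 6⋅√11) × (-10/9, -1/2])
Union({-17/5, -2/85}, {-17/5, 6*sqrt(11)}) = {-17/5, -2/85, 6*sqrt(11)}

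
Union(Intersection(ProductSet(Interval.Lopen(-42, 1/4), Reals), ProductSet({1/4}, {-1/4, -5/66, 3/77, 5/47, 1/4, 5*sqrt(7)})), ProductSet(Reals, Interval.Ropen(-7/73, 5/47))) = Union(ProductSet({1/4}, {-1/4, -5/66, 3/77, 5/47, 1/4, 5*sqrt(7)}), ProductSet(Reals, Interval.Ropen(-7/73, 5/47)))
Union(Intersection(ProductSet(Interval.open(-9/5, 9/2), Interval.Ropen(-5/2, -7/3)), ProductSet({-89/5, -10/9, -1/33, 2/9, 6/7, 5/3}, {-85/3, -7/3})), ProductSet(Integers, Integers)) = ProductSet(Integers, Integers)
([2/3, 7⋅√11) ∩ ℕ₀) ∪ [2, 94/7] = {1, 2, …, 23} ∪ [2, 94/7]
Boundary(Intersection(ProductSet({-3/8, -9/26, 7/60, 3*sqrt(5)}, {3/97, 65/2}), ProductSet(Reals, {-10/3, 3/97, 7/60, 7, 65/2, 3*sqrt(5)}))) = ProductSet({-3/8, -9/26, 7/60, 3*sqrt(5)}, {3/97, 65/2})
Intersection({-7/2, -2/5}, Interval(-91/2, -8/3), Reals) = {-7/2}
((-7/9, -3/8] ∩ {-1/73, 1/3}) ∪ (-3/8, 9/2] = (-3/8, 9/2]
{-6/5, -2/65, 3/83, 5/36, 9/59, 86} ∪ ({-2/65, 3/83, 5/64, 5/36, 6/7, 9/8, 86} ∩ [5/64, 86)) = {-6/5, -2/65, 3/83, 5/64, 5/36, 9/59, 6/7, 9/8, 86}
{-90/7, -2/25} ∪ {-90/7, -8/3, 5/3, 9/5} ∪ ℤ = ℤ ∪ {-90/7, -8/3, -2/25, 5/3, 9/5}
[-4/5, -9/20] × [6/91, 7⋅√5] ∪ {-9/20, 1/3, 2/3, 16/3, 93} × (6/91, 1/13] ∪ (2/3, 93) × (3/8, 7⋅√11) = ({-9/20, 1/3, 2/3, 16/3, 93} × (6/91, 1/13]) ∪ ([-4/5, -9/20] × [6/91, 7⋅√5]) ∪ ((2/3, 93) × (3/8, 7⋅√11))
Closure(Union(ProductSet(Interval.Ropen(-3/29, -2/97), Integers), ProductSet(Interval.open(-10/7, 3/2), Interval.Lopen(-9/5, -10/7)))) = Union(ProductSet({-10/7, 3/2}, Interval(-9/5, -10/7)), ProductSet(Interval(-10/7, 3/2), {-9/5, -10/7}), ProductSet(Interval.open(-10/7, 3/2), Interval.Lopen(-9/5, -10/7)), ProductSet(Interval(-3/29, -2/97), Complement(Integers, Interval.open(-9/5, -10/7))), ProductSet(Interval.Ropen(-3/29, -2/97), Integers))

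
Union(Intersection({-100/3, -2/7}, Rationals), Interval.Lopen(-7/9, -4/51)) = Union({-100/3}, Interval.Lopen(-7/9, -4/51))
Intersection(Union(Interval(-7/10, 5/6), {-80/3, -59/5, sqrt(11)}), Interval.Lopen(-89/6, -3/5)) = Union({-59/5}, Interval(-7/10, -3/5))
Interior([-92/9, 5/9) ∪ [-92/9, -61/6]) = (-92/9, 5/9)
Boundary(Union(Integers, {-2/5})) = Union({-2/5}, Integers)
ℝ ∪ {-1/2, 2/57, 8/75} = ℝ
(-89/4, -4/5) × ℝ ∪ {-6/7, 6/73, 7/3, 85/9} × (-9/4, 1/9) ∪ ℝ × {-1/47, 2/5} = (ℝ × {-1/47, 2/5}) ∪ ((-89/4, -4/5) × ℝ) ∪ ({-6/7, 6/73, 7/3, 85/9} × (-9/4, 1/9))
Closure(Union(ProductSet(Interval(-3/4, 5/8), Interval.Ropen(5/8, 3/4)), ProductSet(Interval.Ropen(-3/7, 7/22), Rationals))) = Union(ProductSet(Interval(-3/4, 5/8), Interval(5/8, 3/4)), ProductSet(Interval(-3/7, 7/22), Union(Interval(-oo, 5/8), Interval(3/4, oo))), ProductSet(Interval.Ropen(-3/7, 7/22), Rationals))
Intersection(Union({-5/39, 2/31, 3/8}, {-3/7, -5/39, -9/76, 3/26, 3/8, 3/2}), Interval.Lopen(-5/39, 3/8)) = {-9/76, 2/31, 3/26, 3/8}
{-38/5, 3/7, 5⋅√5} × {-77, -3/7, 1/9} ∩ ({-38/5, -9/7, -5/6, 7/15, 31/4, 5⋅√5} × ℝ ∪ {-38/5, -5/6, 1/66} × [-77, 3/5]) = {-38/5, 5⋅√5} × {-77, -3/7, 1/9}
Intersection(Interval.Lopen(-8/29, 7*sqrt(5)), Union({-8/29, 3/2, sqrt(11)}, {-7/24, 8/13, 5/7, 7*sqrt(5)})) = {8/13, 5/7, 3/2, sqrt(11), 7*sqrt(5)}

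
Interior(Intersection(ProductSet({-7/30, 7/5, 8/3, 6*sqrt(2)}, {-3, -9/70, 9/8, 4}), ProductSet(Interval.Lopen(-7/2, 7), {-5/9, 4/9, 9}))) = EmptySet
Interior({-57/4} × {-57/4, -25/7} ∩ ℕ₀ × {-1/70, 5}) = ∅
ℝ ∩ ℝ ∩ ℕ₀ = ℕ₀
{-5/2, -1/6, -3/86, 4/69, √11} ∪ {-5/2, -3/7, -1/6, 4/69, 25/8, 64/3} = {-5/2, -3/7, -1/6, -3/86, 4/69, 25/8, 64/3, √11}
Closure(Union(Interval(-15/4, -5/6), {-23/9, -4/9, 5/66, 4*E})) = Union({-4/9, 5/66, 4*E}, Interval(-15/4, -5/6))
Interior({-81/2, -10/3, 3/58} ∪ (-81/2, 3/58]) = (-81/2, 3/58)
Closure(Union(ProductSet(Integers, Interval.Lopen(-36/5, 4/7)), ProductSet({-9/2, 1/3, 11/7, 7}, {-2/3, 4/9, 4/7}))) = Union(ProductSet({-9/2, 1/3, 11/7, 7}, {-2/3, 4/9, 4/7}), ProductSet(Integers, Interval(-36/5, 4/7)))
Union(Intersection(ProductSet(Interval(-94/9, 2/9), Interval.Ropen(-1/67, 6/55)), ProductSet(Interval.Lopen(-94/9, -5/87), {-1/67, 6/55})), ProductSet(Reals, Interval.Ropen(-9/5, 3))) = ProductSet(Reals, Interval.Ropen(-9/5, 3))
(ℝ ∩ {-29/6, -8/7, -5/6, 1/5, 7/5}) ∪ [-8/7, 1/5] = {-29/6, 7/5} ∪ [-8/7, 1/5]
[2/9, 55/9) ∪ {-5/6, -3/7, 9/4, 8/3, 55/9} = {-5/6, -3/7} ∪ [2/9, 55/9]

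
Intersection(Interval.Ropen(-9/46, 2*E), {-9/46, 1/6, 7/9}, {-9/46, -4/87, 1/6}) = {-9/46, 1/6}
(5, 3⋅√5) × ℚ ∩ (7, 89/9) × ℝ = ∅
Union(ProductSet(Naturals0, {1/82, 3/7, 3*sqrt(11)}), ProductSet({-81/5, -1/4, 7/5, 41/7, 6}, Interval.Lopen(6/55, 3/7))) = Union(ProductSet({-81/5, -1/4, 7/5, 41/7, 6}, Interval.Lopen(6/55, 3/7)), ProductSet(Naturals0, {1/82, 3/7, 3*sqrt(11)}))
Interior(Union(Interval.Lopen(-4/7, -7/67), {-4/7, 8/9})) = Interval.open(-4/7, -7/67)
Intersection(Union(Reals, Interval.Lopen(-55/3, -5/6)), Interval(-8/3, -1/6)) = Interval(-8/3, -1/6)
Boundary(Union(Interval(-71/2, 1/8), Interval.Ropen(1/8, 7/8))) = {-71/2, 7/8}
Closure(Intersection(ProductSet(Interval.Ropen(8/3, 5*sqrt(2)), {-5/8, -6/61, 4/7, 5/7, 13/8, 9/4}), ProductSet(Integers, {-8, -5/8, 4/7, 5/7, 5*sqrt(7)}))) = ProductSet(Range(3, 8, 1), {-5/8, 4/7, 5/7})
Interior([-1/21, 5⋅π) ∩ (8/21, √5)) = (8/21, √5)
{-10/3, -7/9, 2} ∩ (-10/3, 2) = {-7/9}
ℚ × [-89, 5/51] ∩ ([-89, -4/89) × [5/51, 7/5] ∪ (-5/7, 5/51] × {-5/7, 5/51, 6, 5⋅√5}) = ((ℚ ∩ [-89, -4/89)) × {5/51}) ∪ ((ℚ ∩ (-5/7, 5/51]) × {-5/7, 5/51})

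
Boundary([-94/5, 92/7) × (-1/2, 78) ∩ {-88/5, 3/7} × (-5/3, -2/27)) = {-88/5, 3/7} × [-1/2, -2/27]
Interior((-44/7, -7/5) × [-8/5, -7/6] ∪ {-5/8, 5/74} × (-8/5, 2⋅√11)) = (-44/7, -7/5) × (-8/5, -7/6)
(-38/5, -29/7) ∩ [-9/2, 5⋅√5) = [-9/2, -29/7)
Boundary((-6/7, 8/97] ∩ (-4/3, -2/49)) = {-6/7, -2/49}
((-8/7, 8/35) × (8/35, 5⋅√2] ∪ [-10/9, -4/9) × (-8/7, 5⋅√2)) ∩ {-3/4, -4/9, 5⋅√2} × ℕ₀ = ({-3/4} × {0, 1, …, 7}) ∪ ({-3/4, -4/9} × {1, 2, …, 7})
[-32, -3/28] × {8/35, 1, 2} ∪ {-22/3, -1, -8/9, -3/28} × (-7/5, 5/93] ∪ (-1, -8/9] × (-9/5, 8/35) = ([-32, -3/28] × {8/35, 1, 2}) ∪ ({-22/3, -1, -8/9, -3/28} × (-7/5, 5/93]) ∪ ((-1, -8/9] × (-9/5, 8/35))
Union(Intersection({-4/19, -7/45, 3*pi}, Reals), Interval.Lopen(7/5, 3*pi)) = Union({-4/19, -7/45}, Interval.Lopen(7/5, 3*pi))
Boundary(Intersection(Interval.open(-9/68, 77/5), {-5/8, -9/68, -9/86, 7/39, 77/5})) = {-9/86, 7/39}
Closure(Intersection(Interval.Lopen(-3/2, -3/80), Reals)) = Interval(-3/2, -3/80)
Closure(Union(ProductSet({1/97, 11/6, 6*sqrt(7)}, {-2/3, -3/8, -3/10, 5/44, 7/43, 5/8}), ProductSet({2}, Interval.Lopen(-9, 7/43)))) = Union(ProductSet({2}, Interval(-9, 7/43)), ProductSet({1/97, 11/6, 6*sqrt(7)}, {-2/3, -3/8, -3/10, 5/44, 7/43, 5/8}))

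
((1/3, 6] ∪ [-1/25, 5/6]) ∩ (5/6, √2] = (5/6, √2]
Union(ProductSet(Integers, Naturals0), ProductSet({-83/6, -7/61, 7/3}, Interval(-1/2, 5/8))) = Union(ProductSet({-83/6, -7/61, 7/3}, Interval(-1/2, 5/8)), ProductSet(Integers, Naturals0))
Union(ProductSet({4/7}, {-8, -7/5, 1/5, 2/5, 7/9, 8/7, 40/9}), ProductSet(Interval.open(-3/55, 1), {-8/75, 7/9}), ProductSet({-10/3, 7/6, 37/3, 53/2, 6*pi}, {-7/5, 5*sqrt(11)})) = Union(ProductSet({4/7}, {-8, -7/5, 1/5, 2/5, 7/9, 8/7, 40/9}), ProductSet({-10/3, 7/6, 37/3, 53/2, 6*pi}, {-7/5, 5*sqrt(11)}), ProductSet(Interval.open(-3/55, 1), {-8/75, 7/9}))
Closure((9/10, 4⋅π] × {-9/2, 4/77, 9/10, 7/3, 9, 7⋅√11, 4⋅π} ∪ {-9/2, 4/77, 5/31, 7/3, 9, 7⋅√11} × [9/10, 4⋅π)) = ({-9/2, 4/77, 5/31, 7/3, 9, 7⋅√11} × [9/10, 4⋅π]) ∪ ([9/10, 4⋅π] × {-9/2, 4/77, 9/10, 7/3, 9, 7⋅√11, 4⋅π})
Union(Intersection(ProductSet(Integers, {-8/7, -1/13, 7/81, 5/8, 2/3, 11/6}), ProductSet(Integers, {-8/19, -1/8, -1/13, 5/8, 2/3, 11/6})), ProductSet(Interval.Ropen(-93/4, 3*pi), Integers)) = Union(ProductSet(Integers, {-1/13, 5/8, 2/3, 11/6}), ProductSet(Interval.Ropen(-93/4, 3*pi), Integers))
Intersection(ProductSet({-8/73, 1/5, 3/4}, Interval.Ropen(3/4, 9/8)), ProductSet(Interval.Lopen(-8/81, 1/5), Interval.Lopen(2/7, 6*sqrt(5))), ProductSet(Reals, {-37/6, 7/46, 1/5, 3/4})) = ProductSet({1/5}, {3/4})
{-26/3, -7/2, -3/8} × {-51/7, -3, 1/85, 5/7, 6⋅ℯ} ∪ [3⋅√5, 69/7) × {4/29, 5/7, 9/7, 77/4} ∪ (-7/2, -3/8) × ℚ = ((-7/2, -3/8) × ℚ) ∪ ({-26/3, -7/2, -3/8} × {-51/7, -3, 1/85, 5/7, 6⋅ℯ}) ∪ ([3⋅√5, 69/7) × {4/29, 5/7, 9/7, 77/4})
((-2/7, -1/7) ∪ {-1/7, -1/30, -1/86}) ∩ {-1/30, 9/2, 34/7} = {-1/30}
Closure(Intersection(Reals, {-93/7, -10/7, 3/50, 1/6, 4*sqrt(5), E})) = {-93/7, -10/7, 3/50, 1/6, 4*sqrt(5), E}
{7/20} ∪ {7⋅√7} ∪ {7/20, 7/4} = {7/20, 7/4, 7⋅√7}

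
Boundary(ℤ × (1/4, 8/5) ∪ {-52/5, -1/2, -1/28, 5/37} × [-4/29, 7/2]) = (ℤ × [1/4, 8/5]) ∪ ({-52/5, -1/2, -1/28, 5/37} × [-4/29, 7/2])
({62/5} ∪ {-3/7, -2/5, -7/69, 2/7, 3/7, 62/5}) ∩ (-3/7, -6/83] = {-2/5, -7/69}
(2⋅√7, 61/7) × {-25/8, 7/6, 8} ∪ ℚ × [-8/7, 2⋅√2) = (ℚ × [-8/7, 2⋅√2)) ∪ ((2⋅√7, 61/7) × {-25/8, 7/6, 8})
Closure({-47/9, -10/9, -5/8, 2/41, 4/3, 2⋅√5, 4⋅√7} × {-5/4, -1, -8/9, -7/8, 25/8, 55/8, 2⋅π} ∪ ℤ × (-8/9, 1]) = (ℤ × [-8/9, 1]) ∪ ({-47/9, -10/9, -5/8, 2/41, 4/3, 2⋅√5, 4⋅√7} × {-5/4, -1, -8/9, -7/8, 25/8, 55/8, 2⋅π})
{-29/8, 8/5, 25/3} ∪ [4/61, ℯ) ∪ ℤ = ℤ ∪ {-29/8, 25/3} ∪ [4/61, ℯ)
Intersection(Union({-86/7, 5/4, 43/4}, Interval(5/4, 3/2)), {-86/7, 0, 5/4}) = {-86/7, 5/4}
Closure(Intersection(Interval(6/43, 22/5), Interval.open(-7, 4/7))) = Interval(6/43, 4/7)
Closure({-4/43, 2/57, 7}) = {-4/43, 2/57, 7}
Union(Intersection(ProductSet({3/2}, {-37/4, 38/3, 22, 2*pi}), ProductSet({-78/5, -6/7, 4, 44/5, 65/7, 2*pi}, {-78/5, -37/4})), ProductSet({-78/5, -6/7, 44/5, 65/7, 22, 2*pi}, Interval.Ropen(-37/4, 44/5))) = ProductSet({-78/5, -6/7, 44/5, 65/7, 22, 2*pi}, Interval.Ropen(-37/4, 44/5))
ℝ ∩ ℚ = ℚ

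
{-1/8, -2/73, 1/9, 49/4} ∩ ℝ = {-1/8, -2/73, 1/9, 49/4}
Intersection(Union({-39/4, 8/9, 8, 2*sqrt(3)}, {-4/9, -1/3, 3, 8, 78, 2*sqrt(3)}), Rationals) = {-39/4, -4/9, -1/3, 8/9, 3, 8, 78}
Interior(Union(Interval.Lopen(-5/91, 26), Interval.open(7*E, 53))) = Interval.open(-5/91, 53)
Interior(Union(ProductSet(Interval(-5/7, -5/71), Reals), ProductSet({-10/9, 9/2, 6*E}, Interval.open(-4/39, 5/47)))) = ProductSet(Interval.open(-5/7, -5/71), Reals)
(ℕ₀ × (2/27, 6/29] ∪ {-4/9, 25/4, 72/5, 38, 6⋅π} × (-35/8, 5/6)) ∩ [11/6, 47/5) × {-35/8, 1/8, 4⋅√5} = ({2, 3, …, 9} ∪ {25/4}) × {1/8}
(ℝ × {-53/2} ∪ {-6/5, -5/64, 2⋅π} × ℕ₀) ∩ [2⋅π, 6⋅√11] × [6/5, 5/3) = ∅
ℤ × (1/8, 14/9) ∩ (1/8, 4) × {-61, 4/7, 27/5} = {1, 2, 3} × {4/7}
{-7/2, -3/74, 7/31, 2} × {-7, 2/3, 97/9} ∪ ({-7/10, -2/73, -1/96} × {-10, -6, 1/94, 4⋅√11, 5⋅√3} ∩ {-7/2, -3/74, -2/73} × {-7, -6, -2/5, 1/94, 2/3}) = ({-2/73} × {-6, 1/94}) ∪ ({-7/2, -3/74, 7/31, 2} × {-7, 2/3, 97/9})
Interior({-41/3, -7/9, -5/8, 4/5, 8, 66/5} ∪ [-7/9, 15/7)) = (-7/9, 15/7)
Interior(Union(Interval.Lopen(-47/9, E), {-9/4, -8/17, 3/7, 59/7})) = Interval.open(-47/9, E)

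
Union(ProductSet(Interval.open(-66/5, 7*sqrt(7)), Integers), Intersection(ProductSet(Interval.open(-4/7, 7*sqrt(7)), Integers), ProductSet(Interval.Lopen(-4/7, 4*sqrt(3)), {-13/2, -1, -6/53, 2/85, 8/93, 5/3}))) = ProductSet(Interval.open(-66/5, 7*sqrt(7)), Integers)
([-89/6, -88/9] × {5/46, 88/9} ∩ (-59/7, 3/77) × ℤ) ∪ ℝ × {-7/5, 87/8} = ℝ × {-7/5, 87/8}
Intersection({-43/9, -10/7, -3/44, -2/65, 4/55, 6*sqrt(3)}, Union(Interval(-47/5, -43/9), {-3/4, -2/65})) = {-43/9, -2/65}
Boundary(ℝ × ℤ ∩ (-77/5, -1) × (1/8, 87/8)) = [-77/5, -1] × {1, 2, …, 10}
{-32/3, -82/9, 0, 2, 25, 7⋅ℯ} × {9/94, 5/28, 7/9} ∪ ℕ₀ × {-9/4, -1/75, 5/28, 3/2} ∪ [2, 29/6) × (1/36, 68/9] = (ℕ₀ × {-9/4, -1/75, 5/28, 3/2}) ∪ ([2, 29/6) × (1/36, 68/9]) ∪ ({-32/3, -82/9, 0, 2, 25, 7⋅ℯ} × {9/94, 5/28, 7/9})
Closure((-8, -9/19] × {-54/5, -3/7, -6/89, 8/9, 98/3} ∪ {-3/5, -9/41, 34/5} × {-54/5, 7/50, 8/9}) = ({-3/5, -9/41, 34/5} × {-54/5, 7/50, 8/9}) ∪ ([-8, -9/19] × {-54/5, -3/7, -6/89, 8/9, 98/3})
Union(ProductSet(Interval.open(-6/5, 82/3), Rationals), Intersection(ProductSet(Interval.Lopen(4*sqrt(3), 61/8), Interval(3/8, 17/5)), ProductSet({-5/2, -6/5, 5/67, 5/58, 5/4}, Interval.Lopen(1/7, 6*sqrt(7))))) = ProductSet(Interval.open(-6/5, 82/3), Rationals)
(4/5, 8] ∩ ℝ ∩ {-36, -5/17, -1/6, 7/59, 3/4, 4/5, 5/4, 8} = {5/4, 8}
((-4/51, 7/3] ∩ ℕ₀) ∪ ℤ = ℤ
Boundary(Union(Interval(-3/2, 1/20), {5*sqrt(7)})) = {-3/2, 1/20, 5*sqrt(7)}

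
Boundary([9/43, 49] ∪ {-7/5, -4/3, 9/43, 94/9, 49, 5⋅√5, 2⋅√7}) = {-7/5, -4/3, 9/43, 49}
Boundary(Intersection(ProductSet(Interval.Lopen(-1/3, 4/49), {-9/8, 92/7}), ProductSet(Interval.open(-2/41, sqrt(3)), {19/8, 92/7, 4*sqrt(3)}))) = ProductSet(Interval(-2/41, 4/49), {92/7})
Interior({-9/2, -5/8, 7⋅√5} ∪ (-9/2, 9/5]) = (-9/2, 9/5)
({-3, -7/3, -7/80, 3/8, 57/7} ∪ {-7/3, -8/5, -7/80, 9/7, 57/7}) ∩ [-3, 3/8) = {-3, -7/3, -8/5, -7/80}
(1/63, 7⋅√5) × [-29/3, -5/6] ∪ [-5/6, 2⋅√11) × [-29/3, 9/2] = ([-5/6, 2⋅√11) × [-29/3, 9/2]) ∪ ((1/63, 7⋅√5) × [-29/3, -5/6])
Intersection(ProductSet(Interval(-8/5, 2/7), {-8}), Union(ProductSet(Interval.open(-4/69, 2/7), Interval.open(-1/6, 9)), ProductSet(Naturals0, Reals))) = ProductSet(Range(0, 1, 1), {-8})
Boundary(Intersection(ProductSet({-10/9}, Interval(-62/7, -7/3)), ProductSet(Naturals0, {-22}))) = EmptySet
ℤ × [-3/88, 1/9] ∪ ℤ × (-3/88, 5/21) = ℤ × [-3/88, 5/21)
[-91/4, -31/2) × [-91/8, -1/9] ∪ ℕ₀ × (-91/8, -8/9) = (ℕ₀ × (-91/8, -8/9)) ∪ ([-91/4, -31/2) × [-91/8, -1/9])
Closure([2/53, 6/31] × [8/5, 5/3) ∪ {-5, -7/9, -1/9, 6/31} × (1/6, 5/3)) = ({-5, -7/9, -1/9, 6/31} × [1/6, 5/3]) ∪ ([2/53, 6/31] × [8/5, 5/3])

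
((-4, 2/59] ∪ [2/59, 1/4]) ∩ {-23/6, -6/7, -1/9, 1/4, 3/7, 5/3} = {-23/6, -6/7, -1/9, 1/4}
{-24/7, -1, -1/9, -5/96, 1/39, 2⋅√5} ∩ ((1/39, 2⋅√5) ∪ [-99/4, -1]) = {-24/7, -1}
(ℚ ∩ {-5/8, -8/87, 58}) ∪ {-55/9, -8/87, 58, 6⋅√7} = {-55/9, -5/8, -8/87, 58, 6⋅√7}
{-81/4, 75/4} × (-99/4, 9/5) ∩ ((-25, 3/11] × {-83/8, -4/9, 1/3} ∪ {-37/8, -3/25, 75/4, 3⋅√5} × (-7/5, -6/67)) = ({-81/4} × {-83/8, -4/9, 1/3}) ∪ ({75/4} × (-7/5, -6/67))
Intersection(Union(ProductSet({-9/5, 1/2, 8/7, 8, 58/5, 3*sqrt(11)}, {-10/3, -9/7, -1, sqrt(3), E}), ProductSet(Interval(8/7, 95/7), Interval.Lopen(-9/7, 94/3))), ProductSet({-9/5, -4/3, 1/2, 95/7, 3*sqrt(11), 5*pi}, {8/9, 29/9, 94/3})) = ProductSet({95/7, 3*sqrt(11)}, {8/9, 29/9, 94/3})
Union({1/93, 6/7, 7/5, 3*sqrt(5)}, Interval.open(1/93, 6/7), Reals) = Interval(-oo, oo)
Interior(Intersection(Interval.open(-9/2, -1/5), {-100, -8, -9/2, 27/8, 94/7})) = EmptySet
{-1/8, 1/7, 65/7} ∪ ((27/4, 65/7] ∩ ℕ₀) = {-1/8, 1/7, 65/7} ∪ {7, 8, 9}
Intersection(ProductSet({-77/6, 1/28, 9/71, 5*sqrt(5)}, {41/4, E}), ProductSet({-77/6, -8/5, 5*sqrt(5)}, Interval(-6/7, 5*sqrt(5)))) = ProductSet({-77/6, 5*sqrt(5)}, {41/4, E})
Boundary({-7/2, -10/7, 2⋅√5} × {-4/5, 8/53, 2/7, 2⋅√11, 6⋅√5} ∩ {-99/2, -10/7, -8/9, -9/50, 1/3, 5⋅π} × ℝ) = {-10/7} × {-4/5, 8/53, 2/7, 2⋅√11, 6⋅√5}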